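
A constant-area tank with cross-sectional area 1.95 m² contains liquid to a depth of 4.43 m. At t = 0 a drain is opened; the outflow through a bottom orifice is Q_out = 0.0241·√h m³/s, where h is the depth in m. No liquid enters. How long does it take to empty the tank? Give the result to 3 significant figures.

341 s

Unsteady balance on liquid volume: A dh/dt = −0.0241 √h.
This is separable: 2 d(√h)/dt = −0.0241/A, so √h = √h₀ − (0.0241/(2A)) t.
Set h = 0: 2√h₀ = (0.0241/A) t_empty ⇒ t_empty = 2A√h₀/0.0241.
t_empty = 2·1.95·√4.43/0.0241 = 3.9000·2.1048/0.0241 = 340.60 s.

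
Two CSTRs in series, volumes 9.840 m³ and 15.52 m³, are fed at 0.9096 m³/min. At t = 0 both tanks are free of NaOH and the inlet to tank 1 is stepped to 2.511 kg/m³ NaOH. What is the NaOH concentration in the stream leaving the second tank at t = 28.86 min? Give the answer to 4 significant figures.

Each tank obeys Vᵢ dCᵢ/dt = Q(Cᵢ₋₁ − Cᵢ), so τᵢ = Vᵢ/Q.
τ₁ = 9.840/0.9096 = 10.8179 min; τ₂ = 15.52/0.9096 = 17.0624 min.
Tank 1: C₁ = C_in(1 − e^(−t/τ₁)). Tank 2 (τ₁ ≠ τ₂): C₂ = C_in[1 − (τ₁ e^(−t/τ₁) − τ₂ e^(−t/τ₂))/(τ₁ − τ₂)].
At t = 28.86: e^(−t/τ₁) = 0.0694054, e^(−t/τ₂) = 0.184255.
C₂ = 2.511·[1 − (10.8179·0.0694054 − 17.0624·0.184255)/(-6.24450)] = 2.511·0.616780 = 1.54873 kg/m³.

1.549 kg/m³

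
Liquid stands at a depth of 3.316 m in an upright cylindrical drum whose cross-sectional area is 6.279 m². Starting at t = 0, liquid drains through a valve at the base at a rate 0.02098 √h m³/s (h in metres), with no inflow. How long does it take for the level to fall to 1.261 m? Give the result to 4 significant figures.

417.8 s

With no inflow, A dh/dt = −0.02098 √h.
∫ h^(−1/2) dh = −(0.02098/A) ∫ dt, giving 2√h = 2√h₀ − (0.02098/A) t.
t = 2A(√h₀ − √h)/0.02098 = 2·6.279·(√3.316 − √1.261)/0.02098
  = 12.5580 × (1.82099 − 1.12294) / 0.02098 = 417.830 s.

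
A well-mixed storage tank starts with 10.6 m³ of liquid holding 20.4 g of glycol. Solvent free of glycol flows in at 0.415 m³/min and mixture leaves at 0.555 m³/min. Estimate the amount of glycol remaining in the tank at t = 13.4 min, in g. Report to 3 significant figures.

9.43 g

Total volume: dV/dt = Q_in − Q_out = -0.14000 m³/min, so V(t) = 10.6 − 0.14000 t and V(13.4) = 8.7240 m³.
Species balance (pure solvent in): dm/dt = −Q_out · m/V(t).
dm/m = −Q_out dt/(V₀ − 0.14000 t); integrating gives ln(m/m₀) = −(Q_out/(Q_in−Q_out)) ln(V/V₀).
m = m₀ (V₀/V)^(Q_out/(Q_in−Q_out)) = 20.4 × (10.6/8.7240)^(-3.9643) = 9.4252 g.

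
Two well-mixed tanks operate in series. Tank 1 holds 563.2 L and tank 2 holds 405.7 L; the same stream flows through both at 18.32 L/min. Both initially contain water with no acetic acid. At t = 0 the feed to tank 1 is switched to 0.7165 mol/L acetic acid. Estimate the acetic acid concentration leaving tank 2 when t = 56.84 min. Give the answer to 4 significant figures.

Time constants: τᵢ = Vᵢ/Q for each well-mixed tank.
τ₁ = 563.2/18.32 = 30.7424 min; τ₂ = 405.7/18.32 = 22.1452 min.
Tank 1: C₁ = C_in(1 − e^(−t/τ₁)). Tank 2 (τ₁ ≠ τ₂): C₂ = C_in[1 − (τ₁ e^(−t/τ₁) − τ₂ e^(−t/τ₂))/(τ₁ − τ₂)].
At t = 56.84: e^(−t/τ₁) = 0.157408, e^(−t/τ₂) = 0.0767888.
C₂ = 0.7165·[1 − (30.7424·0.157408 − 22.1452·0.0767888)/(8.59716)] = 0.7165·0.634928 = 0.454926 mol/L.

0.4549 mol/L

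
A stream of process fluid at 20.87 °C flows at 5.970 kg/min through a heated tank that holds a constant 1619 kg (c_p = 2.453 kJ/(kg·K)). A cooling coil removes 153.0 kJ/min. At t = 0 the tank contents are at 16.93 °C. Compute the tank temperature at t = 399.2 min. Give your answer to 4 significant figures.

11.92 °C

First-law balance (no shaft work): M c_p dT/dt = ṁ c_p (T_in − T) − 153.0.
Rearrange: dT/dt = (T_ss − T)/τ with τ = M/ṁ = 271.189 min and T_ss = T_in − Q̇/(ṁ c_p) = 10.4223 °C.
Solution: T(t) = T_ss + (T₀ − T_ss) e^(−t/τ).
T(399.2) = 10.4223 + (6.50767)·e^(−399.2/271.189) = 10.4223 + (6.50767)·0.229458 = 11.9156 °C.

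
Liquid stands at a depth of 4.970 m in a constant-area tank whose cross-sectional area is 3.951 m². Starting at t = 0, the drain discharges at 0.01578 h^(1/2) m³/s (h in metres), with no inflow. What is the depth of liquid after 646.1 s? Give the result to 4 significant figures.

A dh/dt = −Q_out = −0.01578 √h.
∫ h^(−1/2) dh = −(0.01578/A) ∫ dt, giving 2√h = 2√h₀ − (0.01578/A) t.
√h = √4.970 − 0.01578·646.1/(2·3.951) = 2.22935 − 1.29024 = 0.939112.
h = 0.939112² = 0.881931 m.

0.8819 m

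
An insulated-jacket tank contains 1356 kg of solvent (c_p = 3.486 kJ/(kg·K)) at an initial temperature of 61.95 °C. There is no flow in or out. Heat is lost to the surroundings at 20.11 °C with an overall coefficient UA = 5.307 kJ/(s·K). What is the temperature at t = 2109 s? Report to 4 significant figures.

Lumped-capacitance energy balance: M c_p dT/dt = UA(T_amb − T).
dT/dt = (T_ss − T)/τ with T_ss = T_amb = 20.1100 °C, τ = M c_p/UA = 1356·3.486/5.307 = 890.713 s.
Integrating: T(t) = T_ss + (T₀ − T_ss) e^(−t/τ).
T(2109) = 20.1100 + (41.8400)·0.0936899 = 24.0300 °C.

24.03 °C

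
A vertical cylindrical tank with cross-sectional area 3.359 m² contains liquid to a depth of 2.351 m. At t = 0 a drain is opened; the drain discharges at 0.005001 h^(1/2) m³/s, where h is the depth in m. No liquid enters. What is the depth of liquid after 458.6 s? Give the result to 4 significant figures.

1.421 m

With no inflow, A dh/dt = −0.005001 √h.
∫ h^(−1/2) dh = −(0.005001/A) ∫ dt, giving 2√h = 2√h₀ − (0.005001/A) t.
√h = √2.351 − 0.005001·458.6/(2·3.359) = 1.53330 − 0.341390 = 1.19191.
h = 1.19191² = 1.42064 m.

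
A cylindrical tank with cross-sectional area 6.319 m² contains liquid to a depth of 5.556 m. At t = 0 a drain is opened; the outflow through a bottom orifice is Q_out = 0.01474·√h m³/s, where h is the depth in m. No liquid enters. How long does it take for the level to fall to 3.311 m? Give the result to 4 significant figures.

With no inflow, A dh/dt = −0.01474 √h.
Separate and integrate: 2(√h − √h₀) = −(0.01474/A) t.
t = 2A(√h₀ − √h)/0.01474 = 2·6.319·(√5.556 − √3.311)/0.01474
  = 12.6380 × (2.35712 − 1.81962) / 0.01474 = 460.851 s.

460.9 s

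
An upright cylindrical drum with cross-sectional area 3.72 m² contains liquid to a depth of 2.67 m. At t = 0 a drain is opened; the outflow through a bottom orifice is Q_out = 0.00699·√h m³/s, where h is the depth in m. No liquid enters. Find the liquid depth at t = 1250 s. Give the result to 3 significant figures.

0.211 m

Mass balance (ρ constant): A dh/dt = −0.00699 √h.
∫ h^(−1/2) dh = −(0.00699/A) ∫ dt, giving 2√h = 2√h₀ − (0.00699/A) t.
√h = √2.67 − 0.00699·1250/(2·3.72) = 1.6340 − 1.1744 = 0.45962.
h = 0.45962² = 0.21125 m.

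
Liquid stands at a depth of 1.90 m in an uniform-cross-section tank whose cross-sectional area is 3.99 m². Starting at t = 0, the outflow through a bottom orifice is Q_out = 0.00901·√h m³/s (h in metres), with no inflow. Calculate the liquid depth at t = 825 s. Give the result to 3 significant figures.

0.200 m

With no inflow, A dh/dt = −0.00901 √h.
Separate and integrate: 2(√h − √h₀) = −(0.00901/A) t.
√h = √1.90 − 0.00901·825/(2·3.99) = 1.3784 − 0.93148 = 0.44692.
h = 0.44692² = 0.19974 m.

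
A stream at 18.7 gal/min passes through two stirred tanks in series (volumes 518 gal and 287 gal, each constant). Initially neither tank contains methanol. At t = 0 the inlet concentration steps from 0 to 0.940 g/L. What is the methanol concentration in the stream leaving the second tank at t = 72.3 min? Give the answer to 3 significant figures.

0.796 g/L

Time constants: τᵢ = Vᵢ/Q for each well-mixed tank.
τ₁ = 518/18.7 = 27.701 min; τ₂ = 287/18.7 = 15.348 min.
Tank 1: C₁ = C_in(1 − e^(−t/τ₁)). Tank 2 (τ₁ ≠ τ₂): C₂ = C_in[1 − (τ₁ e^(−t/τ₁) − τ₂ e^(−t/τ₂))/(τ₁ − τ₂)].
At t = 72.3: e^(−t/τ₁) = 0.073530, e^(−t/τ₂) = 0.0089973.
C₂ = 0.940·[1 − (27.701·0.073530 − 15.348·0.0089973)/(12.353)] = 0.940·0.84629 = 0.79551 g/L.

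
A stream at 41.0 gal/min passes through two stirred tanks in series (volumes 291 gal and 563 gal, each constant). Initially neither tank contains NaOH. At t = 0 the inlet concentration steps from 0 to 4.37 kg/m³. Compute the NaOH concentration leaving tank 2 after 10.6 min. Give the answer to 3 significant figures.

1.24 kg/m³

Species balance on tank i: dCᵢ/dt = (Cᵢ₋₁ − Cᵢ)/τᵢ with τᵢ = Vᵢ/Q.
τ₁ = 291/41.0 = 7.0976 min; τ₂ = 563/41.0 = 13.732 min.
Tank 1: C₁ = C_in(1 − e^(−t/τ₁)). Tank 2 (τ₁ ≠ τ₂): C₂ = C_in[1 − (τ₁ e^(−t/τ₁) − τ₂ e^(−t/τ₂))/(τ₁ − τ₂)].
At t = 10.6: e^(−t/τ₁) = 0.22459, e^(−t/τ₂) = 0.46212.
C₂ = 4.37·[1 − (7.0976·0.22459 − 13.732·0.46212)/(-6.6341)] = 4.37·0.28376 = 1.2401 kg/m³.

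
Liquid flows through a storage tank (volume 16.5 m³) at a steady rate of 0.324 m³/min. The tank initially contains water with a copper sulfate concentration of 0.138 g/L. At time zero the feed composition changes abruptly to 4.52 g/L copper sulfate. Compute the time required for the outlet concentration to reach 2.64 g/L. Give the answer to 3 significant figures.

43.1 min

Species balance: V dC/dt = Q(C_in − C) ⇒ τ = V/Q = 50.926 min.
C(t) = C_in + (C₀ − C_in) e^(−t/τ). Set C = 2.64 and solve for t:
e^(−t/τ) = (C − C_in)/(C₀ − C_in) = (2.64 − 4.52)/(0.138 − 4.52) = 0.42903
t = −τ ln(…) = 50.926 × 0.84623 = 43.095 min.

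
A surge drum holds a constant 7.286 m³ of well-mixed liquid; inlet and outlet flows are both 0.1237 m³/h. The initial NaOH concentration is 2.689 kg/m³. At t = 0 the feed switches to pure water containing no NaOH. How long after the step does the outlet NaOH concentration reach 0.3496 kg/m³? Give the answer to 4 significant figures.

120.2 h

Species balance: V dC/dt = Q(C_in − C) ⇒ τ = V/Q = 58.9006 h.
C(t) = C_in + (C₀ − C_in) e^(−t/τ). Set C = 0.3496 and solve for t:
e^(−t/τ) = (C − C_in)/(C₀ − C_in) = (0.3496 − 0)/(2.689 − 0) = 0.130011
t = −τ ln(…) = 58.9006 × 2.04014 = 120.165 h.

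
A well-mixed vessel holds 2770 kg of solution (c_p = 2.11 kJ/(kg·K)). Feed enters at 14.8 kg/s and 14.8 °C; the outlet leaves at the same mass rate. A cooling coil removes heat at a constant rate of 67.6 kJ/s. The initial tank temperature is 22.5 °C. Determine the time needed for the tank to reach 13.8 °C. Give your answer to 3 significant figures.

400 s

M c_p dT/dt = ṁ c_p (T_in − T) − Q̇.
τ = M/ṁ = 187.16 s; T_ss = T_in − Q̇/(ṁ c_p) = 12.635 °C.
T(t) = T_ss + (T₀ − T_ss) e^(−t/τ). Set T = 13.8:
e^(−t/τ) = (13.8 − 12.635)/(22.5 − 12.635) = 0.11807
t = −187.16 · ln(0.11807) = 399.87 s.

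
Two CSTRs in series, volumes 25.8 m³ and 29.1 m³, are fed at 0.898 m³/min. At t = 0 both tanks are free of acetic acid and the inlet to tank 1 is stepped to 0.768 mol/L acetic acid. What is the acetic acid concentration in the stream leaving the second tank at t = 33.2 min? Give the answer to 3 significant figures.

0.228 mol/L

Species balance on tank i: dCᵢ/dt = (Cᵢ₋₁ − Cᵢ)/τᵢ with τᵢ = Vᵢ/Q.
τ₁ = 25.8/0.898 = 28.731 min; τ₂ = 29.1/0.898 = 32.405 min.
Tank 1: C₁ = C_in(1 − e^(−t/τ₁)). Tank 2 (τ₁ ≠ τ₂): C₂ = C_in[1 − (τ₁ e^(−t/τ₁) − τ₂ e^(−t/τ₂))/(τ₁ − τ₂)].
At t = 33.2: e^(−t/τ₁) = 0.31488, e^(−t/τ₂) = 0.35897.
C₂ = 0.768·[1 − (28.731·0.31488 − 32.405·0.35897)/(-3.6748)] = 0.768·0.29634 = 0.22759 mol/L.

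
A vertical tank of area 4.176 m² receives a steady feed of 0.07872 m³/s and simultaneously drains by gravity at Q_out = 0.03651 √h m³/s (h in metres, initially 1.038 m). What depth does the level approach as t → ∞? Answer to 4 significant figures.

4.649 m

Mass balance (ρ constant): A dh/dt = Q_in − 0.03651 √h. At steady state dh/dt = 0:
Q_in = 0.03651 √h_ss ⇒ √h_ss = 0.07872/0.03651 = 2.15612.
h_ss = 2.15612² = 4.64886 m. (Since h₀ = 1.038 m < h_ss, the level will rise toward this value.)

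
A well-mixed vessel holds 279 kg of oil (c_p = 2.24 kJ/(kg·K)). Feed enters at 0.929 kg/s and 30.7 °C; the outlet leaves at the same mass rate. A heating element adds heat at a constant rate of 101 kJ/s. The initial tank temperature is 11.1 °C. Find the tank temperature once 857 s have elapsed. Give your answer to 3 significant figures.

First-law balance (no shaft work): M c_p dT/dt = ṁ c_p (T_in − T) + 101.
Rearrange: dT/dt = (T_ss − T)/τ with τ = M/ṁ = 300.32 s and T_ss = T_in + Q̇/(ṁ c_p) = 79.235 °C.
This is linear first-order; T(t) = T_ss + (T₀ − T_ss) e^(−t/τ).
T(857) = 79.235 + (-68.135)·e^(−857/300.32) = 79.235 + (-68.135)·0.057637 = 75.308 °C.

75.3 °C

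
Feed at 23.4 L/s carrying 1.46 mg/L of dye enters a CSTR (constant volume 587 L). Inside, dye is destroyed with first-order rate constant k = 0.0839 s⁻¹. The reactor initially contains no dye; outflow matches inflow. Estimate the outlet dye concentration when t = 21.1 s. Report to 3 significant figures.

Species balance: V dC/dt = Q C_in − Q C − k V C.
dC/dt = (Q/V) C_in − (Q/V + k) C; effective rate a = Q/V + k = 0.039864 + 0.0839 = 0.12376 s⁻¹.
C_ss = Q C_in/(Q + kV) = 0.47026 mg/L; C(t) = C_ss + (C₀ − C_ss) e^(−a t).
C(21.1) = 0.47026 + (-0.47026)·e^(−0.12376·21.1) = 0.47026 + (-0.47026)·0.073431 = 0.43573 mg/L.

0.436 mg/L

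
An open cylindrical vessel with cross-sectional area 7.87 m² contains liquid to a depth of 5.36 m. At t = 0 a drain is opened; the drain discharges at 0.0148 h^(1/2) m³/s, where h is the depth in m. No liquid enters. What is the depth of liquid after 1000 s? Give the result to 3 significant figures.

With no inflow, A dh/dt = −0.0148 √h.
∫ h^(−1/2) dh = −(0.0148/A) ∫ dt, giving 2√h = 2√h₀ − (0.0148/A) t.
√h = √5.36 − 0.0148·1000/(2·7.87) = 2.3152 − 0.94028 = 1.3749.
h = 1.3749² = 1.8903 m.

1.89 m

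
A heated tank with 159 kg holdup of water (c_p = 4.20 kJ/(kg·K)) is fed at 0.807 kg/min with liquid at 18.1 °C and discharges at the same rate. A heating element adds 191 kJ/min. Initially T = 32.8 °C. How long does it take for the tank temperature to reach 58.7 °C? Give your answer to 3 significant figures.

Energy balance: M c_p dT/dt = ṁ c_p (T_in − T) + 191.
τ = M/ṁ = 197.03 min; T_ss = T_in + Q̇/(ṁ c_p) = 74.452 °C.
T(t) = T_ss + (T₀ − T_ss) e^(−t/τ). Set T = 58.7:
e^(−t/τ) = (58.7 − 74.452)/(32.8 − 74.452) = 0.37818
t = −197.03 · ln(0.37818) = 191.58 min.

192 min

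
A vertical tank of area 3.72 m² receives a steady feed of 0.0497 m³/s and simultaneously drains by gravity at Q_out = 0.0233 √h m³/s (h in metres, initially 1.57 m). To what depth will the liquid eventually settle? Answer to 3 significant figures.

A dh/dt = Q_in − 0.0233 √h. Steady state requires inflow = outflow:
Q_in = 0.0233 √h_ss ⇒ √h_ss = 0.0497/0.0233 = 2.1330.
h_ss = 2.1330² = 4.5499 m. (Since h₀ = 1.57 m < h_ss, the level will rise toward this value.)

4.55 m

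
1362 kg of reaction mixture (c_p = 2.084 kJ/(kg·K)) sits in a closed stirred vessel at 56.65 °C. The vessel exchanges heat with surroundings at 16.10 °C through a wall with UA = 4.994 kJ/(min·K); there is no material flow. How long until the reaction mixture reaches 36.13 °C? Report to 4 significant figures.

400.9 min

Heat balance on the well-mixed liquid: M c_p dT/dt = −UA(T − T_amb).
τ = M c_p/UA = 568.364 min; T_ss = T_amb = 16.1000 °C.
T(t) = T_ss + (T₀ − T_ss)e^(−t/τ); set T = 36.13:
t = −τ ln[(T − T_ss)/(T₀ − T_ss)] = −568.364 · ln(0.493958) = 400.870 min.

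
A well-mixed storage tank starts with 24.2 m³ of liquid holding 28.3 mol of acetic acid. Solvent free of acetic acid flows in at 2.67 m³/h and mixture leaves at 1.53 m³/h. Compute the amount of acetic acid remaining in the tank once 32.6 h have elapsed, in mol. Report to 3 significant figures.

8.12 mol

Total volume: dV/dt = Q_in − Q_out = 1.1400 m³/h, so V(t) = 24.2 + 1.1400 t and V(32.6) = 61.364 m³.
No acetic acid enters, so dm/dt = −Q_out · (m/V).
dm/m = −Q_out dt/(V₀ + 1.1400 t); integrating gives ln(m/m₀) = −(Q_out/(Q_in−Q_out)) ln(V/V₀).
m = m₀ (V₀/V)^(Q_out/(Q_in−Q_out)) = 28.3 × (24.2/61.364)^(1.3421) = 8.1179 mol.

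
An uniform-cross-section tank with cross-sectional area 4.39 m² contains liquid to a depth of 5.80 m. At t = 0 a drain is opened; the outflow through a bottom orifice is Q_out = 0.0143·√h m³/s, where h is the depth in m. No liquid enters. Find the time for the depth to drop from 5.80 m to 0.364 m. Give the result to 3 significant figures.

With no inflow, A dh/dt = −0.0143 √h.
This is separable: 2 d(√h)/dt = −0.0143/A, so √h = √h₀ − (0.0143/(2A)) t.
t = 2A(√h₀ − √h)/0.0143 = 2·4.39·(√5.80 − √0.364)/0.0143
  = 8.7800 × (2.4083 − 0.60332) / 0.0143 = 1108.2 s.

1110 s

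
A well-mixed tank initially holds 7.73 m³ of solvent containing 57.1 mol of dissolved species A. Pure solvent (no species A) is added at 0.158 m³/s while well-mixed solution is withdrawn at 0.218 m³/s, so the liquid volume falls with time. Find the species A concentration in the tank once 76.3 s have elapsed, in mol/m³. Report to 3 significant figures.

Total volume: dV/dt = Q_in − Q_out = -0.060000 m³/s, so V(t) = 7.73 − 0.060000 t and V(76.3) = 3.1520 m³.
Solute balance: dm/dt = 0 − Q_out C = −Q_out m/V(t).
dm/m = −Q_out dt/(V₀ − 0.060000 t); integrating gives ln(m/m₀) = −(Q_out/(Q_in−Q_out)) ln(V/V₀).
m = m₀ (V₀/V)^(Q_out/(Q_in−Q_out)) = 57.1 × (7.73/3.1520)^(-3.6333) = 2.1934 mol.
C = m/V = 2.1934/3.1520 = 0.69587 mol/m³.

0.696 mol/m³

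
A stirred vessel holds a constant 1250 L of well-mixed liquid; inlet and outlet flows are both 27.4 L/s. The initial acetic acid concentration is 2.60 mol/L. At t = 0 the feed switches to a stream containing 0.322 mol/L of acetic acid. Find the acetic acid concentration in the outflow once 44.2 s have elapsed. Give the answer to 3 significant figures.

1.19 mol/L

Mass balance on the solute (V constant): V dC/dt = Q(C_in − C).
Time constant τ = V/Q = 1250/27.4 = 45.620 s.
Integrating: C(t) = C_in + (C₀ − C_in) e^(−t/τ).
C(44.2) = 0.322 + (2.60 − 0.322)·e^(−44.2/45.620) = 0.322 + (2.2780)·0.37951 = 1.1865 mol/L.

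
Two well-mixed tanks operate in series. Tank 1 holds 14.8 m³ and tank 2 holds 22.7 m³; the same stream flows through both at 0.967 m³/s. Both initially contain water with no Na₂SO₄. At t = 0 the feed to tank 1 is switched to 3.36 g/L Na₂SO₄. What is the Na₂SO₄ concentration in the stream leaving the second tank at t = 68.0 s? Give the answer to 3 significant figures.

Time constants: τᵢ = Vᵢ/Q for each well-mixed tank.
τ₁ = 14.8/0.967 = 15.305 s; τ₂ = 22.7/0.967 = 23.475 s.
Tank 1: C₁ = C_in(1 − e^(−t/τ₁)). Tank 2 (τ₁ ≠ τ₂): C₂ = C_in[1 − (τ₁ e^(−t/τ₁) − τ₂ e^(−t/τ₂))/(τ₁ − τ₂)].
At t = 68.0: e^(−t/τ₁) = 0.011761, e^(−t/τ₂) = 0.055203.
C₂ = 3.36·[1 − (15.305·0.011761 − 23.475·0.055203)/(-8.1696)] = 3.36·0.86341 = 2.9011 g/L.

2.90 g/L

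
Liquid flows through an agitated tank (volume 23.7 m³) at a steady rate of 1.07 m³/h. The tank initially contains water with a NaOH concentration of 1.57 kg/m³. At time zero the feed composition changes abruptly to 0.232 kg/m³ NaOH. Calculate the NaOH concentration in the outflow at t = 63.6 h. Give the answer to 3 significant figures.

0.308 kg/m³

Accumulation = in − out for the solute gives V dC/dt = Q(C_in − C).
Rewrite as dC/dt + C/τ = C_in/τ, τ = V/Q = 22.150 h.
Solution: C(t) = C_in + (C₀ − C_in) e^(−t/τ).
C(63.6) = 0.232 + (1.57 − 0.232)·e^(−63.6/22.150) = 0.232 + (1.3380)·0.056620 = 0.30776 kg/m³.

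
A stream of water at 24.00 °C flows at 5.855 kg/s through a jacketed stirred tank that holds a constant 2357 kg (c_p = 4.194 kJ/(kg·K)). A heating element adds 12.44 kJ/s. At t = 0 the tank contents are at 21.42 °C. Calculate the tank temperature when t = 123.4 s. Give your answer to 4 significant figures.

22.23 °C

First-law balance (no shaft work): M c_p dT/dt = ṁ c_p (T_in − T) + 12.44.
Rearrange: dT/dt = (T_ss − T)/τ with τ = M/ṁ = 402.562 s and T_ss = T_in + Q̇/(ṁ c_p) = 24.5066 °C.
T approaches T_ss exponentially: T(t) = T_ss + (T₀ − T_ss) e^(−t/τ).
T(123.4) = 24.5066 + (-3.08660)·e^(−123.4/402.562) = 24.5066 + (-3.08660)·0.735992 = 22.2349 °C.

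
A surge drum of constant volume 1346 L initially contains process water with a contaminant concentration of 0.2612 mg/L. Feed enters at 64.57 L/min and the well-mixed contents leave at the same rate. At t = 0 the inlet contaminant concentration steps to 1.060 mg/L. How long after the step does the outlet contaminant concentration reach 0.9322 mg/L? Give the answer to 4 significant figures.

Species balance on the tank: V dC/dt = Q(C_in − C), so τ = V/Q = 20.8456 min.
C(t) = C_in + (C₀ − C_in) e^(−t/τ). Set C = 0.9322 and solve for t:
e^(−t/τ) = (C − C_in)/(C₀ − C_in) = (0.9322 − 1.060)/(0.2612 − 1.060) = 0.159990
t = −τ ln(…) = 20.8456 × 1.83264 = 38.2026 min.

38.20 min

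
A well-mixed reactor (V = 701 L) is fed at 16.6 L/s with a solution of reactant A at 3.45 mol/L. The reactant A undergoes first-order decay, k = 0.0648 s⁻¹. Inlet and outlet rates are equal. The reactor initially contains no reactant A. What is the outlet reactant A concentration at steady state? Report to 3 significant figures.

Species balance: V dC/dt = Q C_in − Q C − k V C.
Steady state (dC/dt = 0): C_ss = Q C_in/(Q + kV) = C_in/(1 + kV/Q).
C_ss = 16.6·3.45/(16.6 + 0.0648·701) = 57.270/62.025 = 0.92334 mol/L.

0.923 mol/L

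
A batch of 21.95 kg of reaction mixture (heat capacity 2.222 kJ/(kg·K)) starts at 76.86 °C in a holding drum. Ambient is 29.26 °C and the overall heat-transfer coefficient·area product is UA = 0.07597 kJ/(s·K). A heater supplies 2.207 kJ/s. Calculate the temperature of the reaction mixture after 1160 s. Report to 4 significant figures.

61.36 °C

M c_p dT/dt = −UA(T − T_amb) + Q̇.
dT/dt = (T_ss − T)/τ with T_ss = T_amb + Q̇/UA = 29.26 + 2.207/0.07597 = 58.3109 °C, τ = M c_p/UA = 21.95·2.222/0.07597 = 642.002 s.
Solution: T(t) = T_ss + (T₀ − T_ss) e^(−t/τ).
T(1160) = 58.3109 + (18.5491)·0.164171 = 61.3562 °C.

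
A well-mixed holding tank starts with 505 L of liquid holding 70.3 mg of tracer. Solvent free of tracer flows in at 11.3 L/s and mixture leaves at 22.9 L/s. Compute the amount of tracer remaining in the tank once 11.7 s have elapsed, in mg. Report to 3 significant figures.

Total volume: dV/dt = Q_in − Q_out = -11.600 L/s, so V(t) = 505 − 11.600 t and V(11.7) = 369.28 L.
Species balance (pure solvent in): dm/dt = −Q_out · m/V(t).
Separate: dm/m = −Q_out dt/V(t) ⇒ ln(m/m₀) = −(Q_out/(Q_in−Q_out)) ln(V/V₀).
m = m₀ (V₀/V)^(Q_out/(Q_in−Q_out)) = 70.3 × (505/369.28)^(-1.9741) = 37.897 mg.

37.9 mg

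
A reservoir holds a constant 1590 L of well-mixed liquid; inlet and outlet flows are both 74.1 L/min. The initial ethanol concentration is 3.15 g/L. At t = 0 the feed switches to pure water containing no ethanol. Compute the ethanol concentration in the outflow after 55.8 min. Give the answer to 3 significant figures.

0.234 g/L

Mass balance on the solute (V constant): V dC/dt = Q(C_in − C).
Time constant τ = V/Q = 1590/74.1 = 21.457 min.
C approaches C_in exponentially: C(t) = C_in + (C₀ − C_in) e^(−t/τ).
C(55.8) = 0 + (3.15 − 0)·e^(−55.8/21.457) = 0 + (3.1500)·0.074237 = 0.23385 g/L.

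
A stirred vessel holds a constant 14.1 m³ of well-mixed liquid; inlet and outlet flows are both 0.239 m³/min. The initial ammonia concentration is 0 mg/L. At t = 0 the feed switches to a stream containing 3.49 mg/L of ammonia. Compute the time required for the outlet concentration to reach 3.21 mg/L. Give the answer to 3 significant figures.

149 min

Unsteady species balance (constant V, well mixed): V dC/dt = Q(C_in − C), so τ = V/Q = 58.996 min.
C(t) = C_in + (C₀ − C_in) e^(−t/τ). Set C = 3.21 and solve for t:
e^(−t/τ) = (C − C_in)/(C₀ − C_in) = (3.21 − 3.49)/(0 − 3.49) = 0.080229
t = −τ ln(…) = 58.996 × 2.5229 = 148.84 min.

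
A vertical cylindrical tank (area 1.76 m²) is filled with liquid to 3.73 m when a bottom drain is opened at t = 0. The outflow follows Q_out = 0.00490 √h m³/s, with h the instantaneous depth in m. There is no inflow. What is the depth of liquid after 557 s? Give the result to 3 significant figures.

Mass balance (ρ constant): A dh/dt = −0.00490 √h.
∫ h^(−1/2) dh = −(0.00490/A) ∫ dt, giving 2√h = 2√h₀ − (0.00490/A) t.
√h = √3.73 − 0.00490·557/(2·1.76) = 1.9313 − 0.77537 = 1.1560.
h = 1.1560² = 1.3362 m.

1.34 m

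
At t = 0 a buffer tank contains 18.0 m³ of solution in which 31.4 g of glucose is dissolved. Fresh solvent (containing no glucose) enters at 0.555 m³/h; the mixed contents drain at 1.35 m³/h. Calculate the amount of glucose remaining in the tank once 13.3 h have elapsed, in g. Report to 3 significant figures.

6.98 g

Total volume: dV/dt = Q_in − Q_out = -0.79500 m³/h, so V(t) = 18.0 − 0.79500 t and V(13.3) = 7.4265 m³.
Solute balance: dm/dt = 0 − Q_out C = −Q_out m/V(t).
dm/m = −Q_out dt/(V₀ − 0.79500 t); integrating gives ln(m/m₀) = −(Q_out/(Q_in−Q_out)) ln(V/V₀).
m = m₀ (V₀/V)^(Q_out/(Q_in−Q_out)) = 31.4 × (18.0/7.4265)^(-1.6981) = 6.9827 g.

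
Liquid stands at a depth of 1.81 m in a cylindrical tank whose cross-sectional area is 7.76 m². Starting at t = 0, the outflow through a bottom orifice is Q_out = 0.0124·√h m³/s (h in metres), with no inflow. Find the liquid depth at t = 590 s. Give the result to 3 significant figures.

With no inflow, A dh/dt = −0.0124 √h.
This is separable: 2 d(√h)/dt = −0.0124/A, so √h = √h₀ − (0.0124/(2A)) t.
√h = √1.81 − 0.0124·590/(2·7.76) = 1.3454 − 0.47139 = 0.87397.
h = 0.87397² = 0.76382 m.

0.764 m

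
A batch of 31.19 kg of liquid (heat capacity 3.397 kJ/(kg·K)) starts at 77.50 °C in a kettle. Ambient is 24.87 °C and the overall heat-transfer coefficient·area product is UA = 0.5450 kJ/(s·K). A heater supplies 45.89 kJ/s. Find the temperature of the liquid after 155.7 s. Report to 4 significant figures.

M c_p dT/dt = −UA(T − T_amb) + Q̇.
dT/dt = (T_ss − T)/τ with T_ss = T_amb + Q̇/UA = 24.87 + 45.89/0.5450 = 109.072 °C, τ = M c_p/UA = 31.19·3.397/0.5450 = 194.408 s.
This is linear first-order; T(t) = T_ss + (T₀ − T_ss) e^(−t/τ).
T(155.7) = 109.072 + (-31.5718)·0.448928 = 94.8983 °C.

94.90 °C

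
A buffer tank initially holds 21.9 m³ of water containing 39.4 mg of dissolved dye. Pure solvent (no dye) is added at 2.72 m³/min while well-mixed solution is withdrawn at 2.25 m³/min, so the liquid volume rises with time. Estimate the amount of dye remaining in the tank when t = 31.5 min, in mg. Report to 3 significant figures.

3.33 mg

Let m(t) be the amount of dye. Volume: V(t) = V₀ + (Q_in − Q_out) t = 21.9 + 0.47000 t; V(31.5) = 36.705 m³.
No dye enters, so dm/dt = −Q_out · (m/V).
Separate: dm/m = −Q_out dt/V(t) ⇒ ln(m/m₀) = −(Q_out/(Q_in−Q_out)) ln(V/V₀).
m = m₀ (V₀/V)^(Q_out/(Q_in−Q_out)) = 39.4 × (21.9/36.705)^(4.7872) = 3.3251 mg.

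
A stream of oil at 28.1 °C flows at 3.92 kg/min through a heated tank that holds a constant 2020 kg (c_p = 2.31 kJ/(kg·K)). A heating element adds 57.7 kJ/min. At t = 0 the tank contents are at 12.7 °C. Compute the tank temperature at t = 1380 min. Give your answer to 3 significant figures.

M c_p dT/dt = ṁ c_p (T_in − T) + Q̇.
Rearrange: dT/dt = (T_ss − T)/τ with τ = M/ṁ = 515.31 min and T_ss = T_in + Q̇/(ṁ c_p) = 34.472 °C.
Integrating: T(t) = T_ss + (T₀ − T_ss) e^(−t/τ).
T(1380) = 34.472 + (-21.772)·e^(−1380/515.31) = 34.472 + (-21.772)·0.068699 = 32.976 °C.

33.0 °C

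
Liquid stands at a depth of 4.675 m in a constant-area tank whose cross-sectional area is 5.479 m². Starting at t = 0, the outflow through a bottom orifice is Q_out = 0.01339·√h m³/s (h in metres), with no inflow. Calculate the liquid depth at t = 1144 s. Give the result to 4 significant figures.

0.5841 m

A dh/dt = −Q_out = −0.01339 √h.
∫ h^(−1/2) dh = −(0.01339/A) ∫ dt, giving 2√h = 2√h₀ − (0.01339/A) t.
√h = √4.675 − 0.01339·1144/(2·5.479) = 2.16217 − 1.39790 = 0.764277.
h = 0.764277² = 0.584120 m.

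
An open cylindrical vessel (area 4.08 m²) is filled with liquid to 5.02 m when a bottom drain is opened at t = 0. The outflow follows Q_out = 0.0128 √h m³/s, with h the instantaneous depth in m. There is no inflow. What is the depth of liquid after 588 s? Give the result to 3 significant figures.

1.74 m

With no inflow, A dh/dt = −0.0128 √h.
∫ h^(−1/2) dh = −(0.0128/A) ∫ dt, giving 2√h = 2√h₀ − (0.0128/A) t.
√h = √5.02 − 0.0128·588/(2·4.08) = 2.2405 − 0.92235 = 1.3182.
h = 1.3182² = 1.7376 m.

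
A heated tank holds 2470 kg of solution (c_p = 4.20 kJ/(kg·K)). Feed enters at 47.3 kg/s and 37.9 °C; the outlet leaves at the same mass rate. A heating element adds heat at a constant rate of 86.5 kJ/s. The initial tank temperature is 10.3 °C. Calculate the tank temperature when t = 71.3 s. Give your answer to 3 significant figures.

Unsteady energy balance on the tank contents: M c_p dT/dt = ṁ c_p (T_in − T) + 86.5.
Rearrange: dT/dt = (T_ss − T)/τ with τ = M/ṁ = 52.220 s and T_ss = T_in + Q̇/(ṁ c_p) = 38.335 °C.
Solution: T(t) = T_ss + (T₀ − T_ss) e^(−t/τ).
T(71.3) = 38.335 + (-28.035)·e^(−71.3/52.220) = 38.335 + (-28.035)·0.25528 = 31.178 °C.

31.2 °C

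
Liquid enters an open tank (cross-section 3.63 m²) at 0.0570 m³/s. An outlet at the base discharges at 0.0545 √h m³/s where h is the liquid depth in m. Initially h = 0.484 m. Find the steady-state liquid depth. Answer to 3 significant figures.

Unsteady balance on liquid volume: A dh/dt = Q_in − 0.0545 √h. At steady state dh/dt = 0:
Q_in = 0.0545 √h_ss ⇒ √h_ss = 0.0570/0.0545 = 1.0459.
h_ss = 1.0459² = 1.0938 m. (Since h₀ = 0.484 m < h_ss, the level will rise toward this value.)

1.09 m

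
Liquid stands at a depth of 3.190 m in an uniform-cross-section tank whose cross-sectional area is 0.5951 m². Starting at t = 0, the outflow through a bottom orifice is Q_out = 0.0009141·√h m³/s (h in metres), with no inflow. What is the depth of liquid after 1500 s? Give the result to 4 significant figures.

Mass balance (ρ constant): A dh/dt = −0.0009141 √h.
∫ h^(−1/2) dh = −(0.0009141/A) ∫ dt, giving 2√h = 2√h₀ − (0.0009141/A) t.
√h = √3.190 − 0.0009141·1500/(2·0.5951) = 1.78606 − 1.15203 = 0.634024.
h = 0.634024² = 0.401986 m.

0.4020 m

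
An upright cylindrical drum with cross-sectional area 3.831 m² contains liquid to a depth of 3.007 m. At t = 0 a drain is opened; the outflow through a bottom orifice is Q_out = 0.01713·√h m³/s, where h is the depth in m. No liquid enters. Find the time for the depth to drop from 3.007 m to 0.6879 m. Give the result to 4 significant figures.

With no inflow, A dh/dt = −0.01713 √h.
∫ h^(−1/2) dh = −(0.01713/A) ∫ dt, giving 2√h = 2√h₀ − (0.01713/A) t.
t = 2A(√h₀ − √h)/0.01713 = 2·3.831·(√3.007 − √0.6879)/0.01713
  = 7.66200 × (1.73407 − 0.829397) / 0.01713 = 404.647 s.

404.6 s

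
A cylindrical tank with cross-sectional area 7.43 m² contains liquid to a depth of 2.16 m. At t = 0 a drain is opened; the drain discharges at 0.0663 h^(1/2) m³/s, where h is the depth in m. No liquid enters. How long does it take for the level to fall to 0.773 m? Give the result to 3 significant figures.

With no inflow, A dh/dt = −0.0663 √h.
Separate and integrate: 2(√h − √h₀) = −(0.0663/A) t.
t = 2A(√h₀ − √h)/0.0663 = 2·7.43·(√2.16 − √0.773)/0.0663
  = 14.860 × (1.4697 − 0.87920) / 0.0663 = 132.35 s.

132 s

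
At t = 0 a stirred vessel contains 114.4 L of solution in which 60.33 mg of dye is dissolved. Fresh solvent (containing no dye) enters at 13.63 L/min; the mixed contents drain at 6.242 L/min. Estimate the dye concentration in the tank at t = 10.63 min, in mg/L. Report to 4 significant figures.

0.2011 mg/L

Total volume: dV/dt = Q_in − Q_out = 7.38800 L/min, so V(t) = 114.4 + 7.38800 t and V(10.63) = 192.934 L.
Solute balance: dm/dt = 0 − Q_out C = −Q_out m/V(t).
dm/m = −Q_out dt/(V₀ + 7.38800 t); integrating gives ln(m/m₀) = −(Q_out/(Q_in−Q_out)) ln(V/V₀).
m = m₀ (V₀/V)^(Q_out/(Q_in−Q_out)) = 60.33 × (114.4/192.934)^(0.844884) = 38.7935 mg.
C = m/V = 38.7935/192.934 = 0.201071 mg/L.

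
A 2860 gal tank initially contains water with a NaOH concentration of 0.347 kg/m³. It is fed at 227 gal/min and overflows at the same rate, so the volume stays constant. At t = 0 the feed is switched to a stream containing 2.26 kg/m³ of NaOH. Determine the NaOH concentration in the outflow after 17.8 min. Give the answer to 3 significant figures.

1.79 kg/m³

Accumulation = in − out for the solute gives V dC/dt = Q(C_in − C).
Rewrite as dC/dt + C/τ = C_in/τ, τ = V/Q = 12.599 min.
C approaches C_in exponentially: C(t) = C_in + (C₀ − C_in) e^(−t/τ).
C(17.8) = 2.26 + (0.347 − 2.26)·e^(−17.8/12.599) = 2.26 + (-1.9130)·0.24346 = 1.7943 kg/m³.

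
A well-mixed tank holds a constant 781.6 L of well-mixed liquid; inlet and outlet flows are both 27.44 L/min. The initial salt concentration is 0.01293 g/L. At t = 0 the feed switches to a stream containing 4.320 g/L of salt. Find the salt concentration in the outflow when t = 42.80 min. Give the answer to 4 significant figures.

3.361 g/L

Unsteady species balance (constant V, well mixed): V dC/dt = Q(C_in − C).
Rewrite as dC/dt + C/τ = C_in/τ, τ = V/Q = 28.4840 min.
C approaches C_in exponentially: C(t) = C_in + (C₀ − C_in) e^(−t/τ).
C(42.80) = 4.320 + (0.01293 − 4.320)·e^(−42.80/28.4840) = 4.320 + (-4.30707)·0.222551 = 3.36146 g/L.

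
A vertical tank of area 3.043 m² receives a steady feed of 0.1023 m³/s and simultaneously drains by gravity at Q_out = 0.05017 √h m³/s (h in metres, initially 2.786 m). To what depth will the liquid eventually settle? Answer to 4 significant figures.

4.158 m

Level balance: A dh/dt = 0.1023 − 0.05017 √h. Setting dh/dt = 0:
Q_in = 0.05017 √h_ss ⇒ √h_ss = 0.1023/0.05017 = 2.03907.
h_ss = 2.03907² = 4.15779 m. (Since h₀ = 2.786 m < h_ss, the level will rise toward this value.)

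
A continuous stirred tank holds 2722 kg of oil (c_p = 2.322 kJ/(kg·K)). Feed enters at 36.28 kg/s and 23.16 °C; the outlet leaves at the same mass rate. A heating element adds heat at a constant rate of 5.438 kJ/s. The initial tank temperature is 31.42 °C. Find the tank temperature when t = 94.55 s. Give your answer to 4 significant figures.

25.55 °C

M c_p dT/dt = ṁ c_p (T_in − T) + Q̇.
τ = M/ṁ = 75.0276 s; T_ss = T_in + Q̇/(ṁ c_p) = 23.16 + 5.438/(36.28·2.322) = 23.2246 °C.
This is linear first-order; T(t) = T_ss + (T₀ − T_ss) e^(−t/τ).
T(94.55) = 23.2246 + (8.19545)·e^(−94.55/75.0276) = 23.2246 + (8.19545)·0.283596 = 25.5488 °C.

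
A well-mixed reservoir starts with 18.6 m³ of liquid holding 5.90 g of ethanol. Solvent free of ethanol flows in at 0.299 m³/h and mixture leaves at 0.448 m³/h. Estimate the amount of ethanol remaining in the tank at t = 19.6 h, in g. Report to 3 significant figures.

3.53 g

Let m(t) be the amount of ethanol. Volume: V(t) = V₀ + (Q_in − Q_out) t = 18.6 − 0.14900 t; V(19.6) = 15.680 m³.
No ethanol enters, so dm/dt = −Q_out · (m/V).
dm/m = −Q_out dt/(V₀ − 0.14900 t); integrating gives ln(m/m₀) = −(Q_out/(Q_in−Q_out)) ln(V/V₀).
m = m₀ (V₀/V)^(Q_out/(Q_in−Q_out)) = 5.90 × (18.6/15.680)^(-3.0067) = 3.5304 g.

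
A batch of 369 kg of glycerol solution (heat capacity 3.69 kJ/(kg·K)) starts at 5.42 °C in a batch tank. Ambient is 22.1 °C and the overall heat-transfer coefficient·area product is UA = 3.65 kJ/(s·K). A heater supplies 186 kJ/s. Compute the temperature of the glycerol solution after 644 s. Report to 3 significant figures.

61.0 °C

M c_p dT/dt = −UA(T − T_amb) + Q̇.
dT/dt = (T_ss − T)/τ with T_ss = T_amb + Q̇/UA = 22.1 + 186/3.65 = 73.059 °C, τ = M c_p/UA = 369·3.69/3.65 = 373.04 s.
Integrating: T(t) = T_ss + (T₀ − T_ss) e^(−t/τ).
T(644) = 73.059 + (-67.639)·0.17793 = 61.024 °C.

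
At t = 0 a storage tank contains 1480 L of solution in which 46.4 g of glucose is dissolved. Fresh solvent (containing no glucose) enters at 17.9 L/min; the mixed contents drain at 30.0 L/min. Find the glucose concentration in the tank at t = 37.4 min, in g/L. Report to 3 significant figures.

Total volume: dV/dt = Q_in − Q_out = -12.100 L/min, so V(t) = 1480 − 12.100 t and V(37.4) = 1027.5 L.
No glucose enters, so dm/dt = −Q_out · (m/V).
Separate: dm/m = −Q_out dt/V(t) ⇒ ln(m/m₀) = −(Q_out/(Q_in−Q_out)) ln(V/V₀).
m = m₀ (V₀/V)^(Q_out/(Q_in−Q_out)) = 46.4 × (1480/1027.5)^(-2.4793) = 18.774 g.
C = m/V = 18.774/1027.5 = 0.018272 g/L.

0.0183 g/L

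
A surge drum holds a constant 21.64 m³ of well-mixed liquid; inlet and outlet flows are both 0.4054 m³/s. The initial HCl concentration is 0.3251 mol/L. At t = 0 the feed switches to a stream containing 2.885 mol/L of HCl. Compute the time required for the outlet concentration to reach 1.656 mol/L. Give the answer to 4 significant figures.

Species balance: V dC/dt = Q(C_in − C) ⇒ τ = V/Q = 53.3794 s.
C(t) = C_in + (C₀ − C_in) e^(−t/τ). Set C = 1.656 and solve for t:
e^(−t/τ) = (C − C_in)/(C₀ − C_in) = (1.656 − 2.885)/(0.3251 − 2.885) = 0.480097
t = −τ ln(…) = 53.3794 × 0.733767 = 39.1680 s.

39.17 s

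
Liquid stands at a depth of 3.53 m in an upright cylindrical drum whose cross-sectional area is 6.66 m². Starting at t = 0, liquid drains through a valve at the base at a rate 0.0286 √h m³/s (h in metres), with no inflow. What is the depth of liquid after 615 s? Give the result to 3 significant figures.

0.312 m

With no inflow, A dh/dt = −0.0286 √h.
Separate and integrate: 2(√h − √h₀) = −(0.0286/A) t.
√h = √3.53 − 0.0286·615/(2·6.66) = 1.8788 − 1.3205 = 0.55833.
h = 0.55833² = 0.31174 m.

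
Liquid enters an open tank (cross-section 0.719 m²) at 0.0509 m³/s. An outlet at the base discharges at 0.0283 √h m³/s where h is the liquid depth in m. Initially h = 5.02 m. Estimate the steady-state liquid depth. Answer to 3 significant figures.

Level balance: A dh/dt = 0.0509 − 0.0283 √h. Setting dh/dt = 0:
Q_in = 0.0283 √h_ss ⇒ √h_ss = 0.0509/0.0283 = 1.7986.
h_ss = 1.7986² = 3.2349 m. (Since h₀ = 5.02 m > h_ss, the level will fall toward this value.)

3.23 m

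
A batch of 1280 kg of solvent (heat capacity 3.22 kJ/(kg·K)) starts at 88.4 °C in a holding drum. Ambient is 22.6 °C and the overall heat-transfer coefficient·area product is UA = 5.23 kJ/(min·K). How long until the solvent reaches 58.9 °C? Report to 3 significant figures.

469 min

Heat balance on the well-mixed liquid: M c_p dT/dt = −UA(T − T_amb).
τ = M c_p/UA = 788.07 min; T_ss = T_amb = 22.600 °C.
T(t) = T_ss + (T₀ − T_ss)e^(−t/τ); set T = 58.9:
t = −τ ln[(T − T_ss)/(T₀ − T_ss)] = −788.07 · ln(0.55167) = 468.74 min.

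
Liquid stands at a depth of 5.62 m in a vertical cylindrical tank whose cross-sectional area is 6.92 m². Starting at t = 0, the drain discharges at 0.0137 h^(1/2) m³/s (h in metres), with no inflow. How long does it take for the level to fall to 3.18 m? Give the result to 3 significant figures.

593 s

A dh/dt = −Q_out = −0.0137 √h.
∫ h^(−1/2) dh = −(0.0137/A) ∫ dt, giving 2√h = 2√h₀ − (0.0137/A) t.
t = 2A(√h₀ − √h)/0.0137 = 2·6.92·(√5.62 − √3.18)/0.0137
  = 13.840 × (2.3707 − 1.7833) / 0.0137 = 593.40 s.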